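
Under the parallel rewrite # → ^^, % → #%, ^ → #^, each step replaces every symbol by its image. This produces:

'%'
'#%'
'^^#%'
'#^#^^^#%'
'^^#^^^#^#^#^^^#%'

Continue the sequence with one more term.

φ(^^#^^^#^#^#^^^#%) expands symbol-by-symbol to #^ #^ ^^ #^ #^ #^ ^^ #^ ^^ #^ ^^ #^ #^ #^ ^^ #%; joining the 16 pieces gives the next term.

#^#^^^#^#^#^^^#^^^#^^^#^#^#^^^#%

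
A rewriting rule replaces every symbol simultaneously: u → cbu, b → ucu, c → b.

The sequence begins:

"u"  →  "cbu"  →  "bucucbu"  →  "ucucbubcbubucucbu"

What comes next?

Replace each of the 17 characters of ucucbubcbubucucbu in place — cbu b cbu b ucu cbu ucu b ucu cbu ucu cbu b cbu b ucu cbu — and concatenate.

cbubcbubucucbuucubucucbuucucbubcbubucucbu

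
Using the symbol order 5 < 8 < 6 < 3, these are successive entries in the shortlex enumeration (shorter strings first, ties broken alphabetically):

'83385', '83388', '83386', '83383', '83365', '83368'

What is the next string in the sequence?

83366

Treat 83368 as a base-4 numeral over the given alphabet and add one, carrying through any trailing 3's.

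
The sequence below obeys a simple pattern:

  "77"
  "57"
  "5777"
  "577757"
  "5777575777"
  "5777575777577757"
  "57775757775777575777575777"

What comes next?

577757577757775757775757775777575777577757

Each term (from the third on) is the previous term followed by the one before it: term 3 = 57·77 = 5777.
So term 8 is 57775757775777575777575777·5777575777577757.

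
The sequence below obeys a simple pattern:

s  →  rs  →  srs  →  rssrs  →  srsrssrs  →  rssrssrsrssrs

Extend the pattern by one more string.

This is a Fibonacci-style word recurrence s(k) = s(k−2)·s(k−1): e.g. s·rs = srs.
The next term joins srsrssrs and rssrssrsrssrs.

srsrssrsrssrssrsrssrs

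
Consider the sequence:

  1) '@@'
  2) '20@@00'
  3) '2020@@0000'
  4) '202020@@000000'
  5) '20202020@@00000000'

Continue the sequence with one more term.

2020202020@@0000000000

s(k+1) = 20·s(k)·00, so each term gains 20 as a prefix and 00 as a suffix.
So the next term is 20·20202020@@00000000·00.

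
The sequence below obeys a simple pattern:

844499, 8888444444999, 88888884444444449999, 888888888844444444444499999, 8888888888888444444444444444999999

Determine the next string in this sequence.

Reading off run lengths: 8 runs 1, 4, 7, 10, 13; 4 runs 3, 6, 9, 12, 15; 9 runs 2, 3, 4, 5, 6 — each is linear in n (n = 1, 2, …).
Setting n = 6 gives 16, 18, 7 characters in each block.

88888888888888884444444444444444449999999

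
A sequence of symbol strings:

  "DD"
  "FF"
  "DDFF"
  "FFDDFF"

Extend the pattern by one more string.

DDFFFFDDFF

This is a Fibonacci-style word recurrence s(k) = s(k−2)·s(k−1): e.g. DD·FF = DDFF.
So term 5 is DDFF·FFDDFF.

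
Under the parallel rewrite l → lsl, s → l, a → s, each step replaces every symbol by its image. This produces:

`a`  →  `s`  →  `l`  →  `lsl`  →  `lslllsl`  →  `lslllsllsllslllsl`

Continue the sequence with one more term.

lslllsllsllslllsllslllsllslllsllsllslllsl

Applying the rule to each of the 17 symbols of lslllsllsllslllsl gives the pieces lsl l lsl lsl lsl l lsl lsl l lsl lsl l lsl lsl lsl l lsl, which concatenate to the answer.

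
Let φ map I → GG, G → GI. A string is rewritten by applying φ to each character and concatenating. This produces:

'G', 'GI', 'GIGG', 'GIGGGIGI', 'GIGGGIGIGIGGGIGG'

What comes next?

GIGGGIGIGIGGGIGGGIGGGIGIGIGGGIGI

φ(GIGGGIGIGIGGGIGG) expands symbol-by-symbol to GI GG GI GI GI GG GI GG GI GG GI GI GI GG GI GI; joining the 16 pieces gives the next term.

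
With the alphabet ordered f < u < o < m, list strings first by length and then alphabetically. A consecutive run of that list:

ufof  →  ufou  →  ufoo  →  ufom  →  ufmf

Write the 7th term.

Advancing 2 positions from ufmf through ufmf → ufmu reaches term 7.

ufmo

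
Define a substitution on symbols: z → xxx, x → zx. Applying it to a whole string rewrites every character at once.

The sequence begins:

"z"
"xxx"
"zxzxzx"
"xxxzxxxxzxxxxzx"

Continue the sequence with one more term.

zxzxzxxxxzxzxzxzxxxxzxzxzxzxxxxzx

Replace each of the 15 characters of xxxzxxxxzxxxxzx in place — zx zx zx xxx zx zx zx zx xxx zx zx zx zx xxx zx — and concatenate.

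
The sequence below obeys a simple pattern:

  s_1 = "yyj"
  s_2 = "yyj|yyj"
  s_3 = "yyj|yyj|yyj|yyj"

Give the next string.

yyj|yyj|yyj|yyj|yyj|yyj|yyj|yyj

s(k+1) = s(k)·|·s(k) — each term doubles the last with '|' between the halves.
So the next term is two copies of yyj|yyj|yyj|yyj with '|' between the halves.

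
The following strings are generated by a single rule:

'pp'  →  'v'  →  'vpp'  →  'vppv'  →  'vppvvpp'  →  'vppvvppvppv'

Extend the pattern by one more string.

Each term (from the third on) is the previous term followed by the one before it: term 3 = v·pp = vpp.
Continuing: vppvvppvppv · vppvvpp gives term 7.

vppvvppvppvvppvvpp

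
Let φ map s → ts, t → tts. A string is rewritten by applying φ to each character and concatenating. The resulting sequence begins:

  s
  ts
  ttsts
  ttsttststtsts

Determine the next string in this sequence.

ttsttststtsttststtststtsttststtsts

φ(ttsttststtsts) expands symbol-by-symbol to tts tts ts tts tts ts tts ts tts tts ts tts ts; joining the 13 pieces gives the next term.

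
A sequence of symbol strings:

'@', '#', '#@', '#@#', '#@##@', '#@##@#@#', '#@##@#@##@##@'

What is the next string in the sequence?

#@##@#@##@##@#@##@#@#

Each term (from the third on) is the previous term followed by the one before it: term 3 = #·@ = #@.
The next term joins #@##@#@##@##@ and #@##@#@#.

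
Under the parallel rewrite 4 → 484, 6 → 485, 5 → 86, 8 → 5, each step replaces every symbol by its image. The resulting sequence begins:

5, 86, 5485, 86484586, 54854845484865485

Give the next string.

Applying the rule to each of the 17 symbols of 54854845484865485 gives the pieces 86 484 5 86 484 5 484 86 484 5 484 5 485 86 484 5 86, which concatenate to the answer.

864845864845484864845484548586484586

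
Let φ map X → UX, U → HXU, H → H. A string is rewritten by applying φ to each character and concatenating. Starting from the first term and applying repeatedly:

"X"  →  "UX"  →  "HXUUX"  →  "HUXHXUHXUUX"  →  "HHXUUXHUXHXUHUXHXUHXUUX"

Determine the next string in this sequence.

HHUXHXUHXUUXHHXUUXHUXHXUHHXUUXHUXHXUHUXHXUHXUUX

Replace each of the 23 characters of HHXUUXHUXHXUHUXHXUHXUUX in place — H H UX HXU HXU UX H HXU UX H UX HXU H HXU UX H UX HXU H UX HXU HXU UX — and concatenate.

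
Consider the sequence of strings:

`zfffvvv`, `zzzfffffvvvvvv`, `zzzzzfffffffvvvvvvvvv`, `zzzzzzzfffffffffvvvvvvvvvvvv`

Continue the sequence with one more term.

Reading off run lengths: z runs 1, 3, 5, 7; f runs 3, 5, 7, 9; v runs 3, 6, 9, 12 — each is linear in n (n = 1, 2, …).
Setting n = 5 gives 9, 11, 15 characters in each block.

zzzzzzzzzfffffffffffvvvvvvvvvvvvvvv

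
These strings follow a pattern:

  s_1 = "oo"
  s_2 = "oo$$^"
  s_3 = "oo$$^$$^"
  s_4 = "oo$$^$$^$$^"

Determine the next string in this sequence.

Every step adds $$^ to the end: s(k+1) = s(k)·$$^.
One more step from oo$$^$$^$$^ gives the answer.

oo$$^$$^$$^$$^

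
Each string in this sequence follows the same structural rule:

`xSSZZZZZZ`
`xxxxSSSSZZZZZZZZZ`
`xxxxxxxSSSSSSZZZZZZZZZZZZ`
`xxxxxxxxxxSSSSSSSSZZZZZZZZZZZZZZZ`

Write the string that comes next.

xxxxxxxxxxxxxSSSSSSSSSSZZZZZZZZZZZZZZZZZZ

Each string has the form x^{3n-2} S^{2n} Z^{3n+3} (n = 1, 2, …).
For the next term, n = 5, so the run lengths are 13, 10, 18.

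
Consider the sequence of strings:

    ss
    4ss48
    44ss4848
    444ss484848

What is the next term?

s(k+1) = 4·s(k)·48, so each term gains 4 as a prefix and 48 as a suffix.
One more step from 444ss484848 gives the answer.

4444ss48484848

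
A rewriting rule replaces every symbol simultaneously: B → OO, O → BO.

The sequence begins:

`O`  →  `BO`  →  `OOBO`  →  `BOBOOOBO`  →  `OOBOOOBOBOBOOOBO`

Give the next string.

BOBOOOBOBOBOOOBOOOBOOOBOBOBOOOBO

φ(OOBOOOBOBOBOOOBO) expands symbol-by-symbol to BO BO OO BO BO BO OO BO OO BO OO BO BO BO OO BO; joining the 16 pieces gives the next term.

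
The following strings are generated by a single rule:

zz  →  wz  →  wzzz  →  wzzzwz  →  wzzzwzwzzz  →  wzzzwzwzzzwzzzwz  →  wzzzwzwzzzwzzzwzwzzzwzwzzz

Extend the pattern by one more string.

wzzzwzwzzzwzzzwzwzzzwzwzzzwzzzwzwzzzwzzzwz

From term 3 onward, concatenate the last term with the second-to-last: wz·zz = wzzz, wzzz·wz = wzzzwz, …
Continuing: wzzzwzwzzzwzzzwzwzzzwzwzzz · wzzzwzwzzzwzzzwz gives term 8.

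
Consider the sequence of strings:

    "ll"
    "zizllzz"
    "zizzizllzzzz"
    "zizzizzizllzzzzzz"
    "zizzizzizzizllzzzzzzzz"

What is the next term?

zizzizzizzizzizllzzzzzzzzzz

Every step adds ziz to the front and zz to the end of the previous string.
So the next term is ziz·zizzizzizzizllzzzzzzzz·zz.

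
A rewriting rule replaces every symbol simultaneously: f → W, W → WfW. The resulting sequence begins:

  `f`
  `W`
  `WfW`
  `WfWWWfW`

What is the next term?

WfWWWfWWfWWfWWWfW

Rewriting each symbol of WfWWWfW: W→WfW, f→W, W→WfW, W→WfW, W→WfW, f→W, W→WfW, which concatenates to WfW W WfW WfW WfW W WfW.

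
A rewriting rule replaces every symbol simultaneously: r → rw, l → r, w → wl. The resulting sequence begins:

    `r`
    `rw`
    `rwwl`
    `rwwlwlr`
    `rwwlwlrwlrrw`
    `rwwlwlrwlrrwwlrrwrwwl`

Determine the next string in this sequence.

rwwlwlrwlrrwwlrrwrwwlwlrrwrwwlrwwlwlr

Applying the rule to each of the 21 symbols of rwwlwlrwlrrwwlrrwrwwl gives the pieces rw wl wl r wl r rw wl r rw rw wl wl r rw rw wl rw wl wl r, which concatenate to the answer.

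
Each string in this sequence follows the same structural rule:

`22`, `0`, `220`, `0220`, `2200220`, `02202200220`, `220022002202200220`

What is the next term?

02202200220220022002202200220

Each term (from the third on) is the two preceding terms concatenated in order: term 3 = 22·0 = 220.
Continuing: 02202200220 · 220022002202200220 gives term 8.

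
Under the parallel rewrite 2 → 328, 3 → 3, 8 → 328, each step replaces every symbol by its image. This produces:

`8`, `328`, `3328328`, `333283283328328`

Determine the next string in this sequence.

Rewriting the 15 symbols of 333283283328328 one by one yields 3 3 3 328 328 3 328 328 3 3 328 328 3 328 328; concatenated:

3333283283328328333283283328328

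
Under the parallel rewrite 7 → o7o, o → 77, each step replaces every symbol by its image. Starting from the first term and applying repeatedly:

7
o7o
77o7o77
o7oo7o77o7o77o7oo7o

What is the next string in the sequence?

Rewriting the 19 symbols of o7oo7o77o7o77o7oo7o one by one yields 77 o7o 77 77 o7o 77 o7o o7o 77 o7o 77 o7o o7o 77 o7o 77 77 o7o 77; concatenated:

77o7o7777o7o77o7oo7o77o7o77o7oo7o77o7o7777o7o77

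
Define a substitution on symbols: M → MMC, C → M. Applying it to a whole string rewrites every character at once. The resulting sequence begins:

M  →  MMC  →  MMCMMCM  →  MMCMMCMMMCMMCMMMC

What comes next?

MMCMMCMMMCMMCMMMCMMCMMCMMMCMMCMMMCMMCMMCM

Applying the rule to each of the 17 symbols of MMCMMCMMMCMMCMMMC gives the pieces MMC MMC M MMC MMC M MMC MMC MMC M MMC MMC M MMC MMC MMC M, which concatenate to the answer.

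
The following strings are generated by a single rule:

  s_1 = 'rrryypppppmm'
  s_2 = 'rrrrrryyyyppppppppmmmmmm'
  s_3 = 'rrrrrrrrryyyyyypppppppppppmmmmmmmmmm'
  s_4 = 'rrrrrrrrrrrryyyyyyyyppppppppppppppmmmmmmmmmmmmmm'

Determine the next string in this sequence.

Term n consists of 3n r's, followed by 2n y's, followed by 3n+2 p's, followed by 4n-2 m's (n = 1, 2, …).
Setting n = 5 gives 15, 10, 17, 18 characters in each block.

rrrrrrrrrrrrrrryyyyyyyyyypppppppppppppppppmmmmmmmmmmmmmmmmmm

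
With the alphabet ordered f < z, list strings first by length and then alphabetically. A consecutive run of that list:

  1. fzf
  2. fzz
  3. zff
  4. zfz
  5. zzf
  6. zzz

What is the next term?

ffff

zzz is the last string of length 3, so the next is the first of length 4: f repeated 4 times.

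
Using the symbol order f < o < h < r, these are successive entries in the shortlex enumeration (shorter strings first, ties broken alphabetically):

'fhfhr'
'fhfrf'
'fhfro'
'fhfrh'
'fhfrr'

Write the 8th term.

fhofh

Advancing 3 positions from fhfrr through fhfrr → fhoff → fhofo reaches term 8.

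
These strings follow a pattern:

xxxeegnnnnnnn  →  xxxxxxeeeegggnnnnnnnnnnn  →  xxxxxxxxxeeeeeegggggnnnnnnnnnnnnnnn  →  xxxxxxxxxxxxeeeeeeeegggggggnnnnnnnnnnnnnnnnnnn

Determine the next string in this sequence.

Each string has the form x^{3n} e^{2n} g^{2n-1} n^{4n+3} (n = 1, 2, …).
For the next term, n = 5, so the run lengths are 15, 10, 9, 23.

xxxxxxxxxxxxxxxeeeeeeeeeegggggggggnnnnnnnnnnnnnnnnnnnnnnn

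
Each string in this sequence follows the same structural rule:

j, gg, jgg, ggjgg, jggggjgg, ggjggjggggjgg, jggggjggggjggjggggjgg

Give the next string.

Each term (from the third on) is the two preceding terms concatenated in order: term 3 = j·gg = jgg.
The next term joins ggjggjggggjgg and jggggjggggjggjggggjgg.

ggjggjggggjggjggggjggggjggjggggjgg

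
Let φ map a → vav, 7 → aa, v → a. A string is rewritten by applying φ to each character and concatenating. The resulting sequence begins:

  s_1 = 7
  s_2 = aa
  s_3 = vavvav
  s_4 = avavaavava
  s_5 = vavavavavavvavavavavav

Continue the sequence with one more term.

avavavavavavavavavavaavavavavavavavavavava

φ(vavavavavavvavavavavav) expands symbol-by-symbol to a vav a vav a vav a vav a vav a a vav a vav a vav a vav a vav a; joining the 22 pieces gives the next term.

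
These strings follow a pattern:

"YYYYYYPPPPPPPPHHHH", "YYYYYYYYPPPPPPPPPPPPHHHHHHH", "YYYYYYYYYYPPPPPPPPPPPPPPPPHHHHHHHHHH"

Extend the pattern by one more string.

Each string has the form Y^{2n+2} P^{4n} H^{3n-2}, where the shown terms are n = 2, 3, 4.
Setting n = 5 gives 12, 20, 13 characters in each block.

YYYYYYYYYYYYPPPPPPPPPPPPPPPPPPPPHHHHHHHHHHHHH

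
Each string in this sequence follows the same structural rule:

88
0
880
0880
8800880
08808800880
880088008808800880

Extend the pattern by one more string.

Each term (from the third on) is the two preceding terms concatenated in order: term 3 = 88·0 = 880.
Continuing: 08808800880 · 880088008808800880 gives term 8.

08808800880880088008808800880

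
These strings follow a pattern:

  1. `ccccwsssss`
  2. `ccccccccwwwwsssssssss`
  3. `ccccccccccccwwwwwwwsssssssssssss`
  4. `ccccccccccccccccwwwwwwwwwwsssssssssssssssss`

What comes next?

Each string has the form c^{4n} w^{3n-2} s^{4n+1} (n = 1, 2, …).
At n = 5 the blocks have lengths 20, 13, 21.

ccccccccccccccccccccwwwwwwwwwwwwwsssssssssssssssssssss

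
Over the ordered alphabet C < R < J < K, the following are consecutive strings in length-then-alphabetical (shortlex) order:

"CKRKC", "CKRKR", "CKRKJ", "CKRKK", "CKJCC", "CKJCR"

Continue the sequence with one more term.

The successor of CKJCR increments the rightmost position that isn't already K and resets every position after it to C.

CKJCJ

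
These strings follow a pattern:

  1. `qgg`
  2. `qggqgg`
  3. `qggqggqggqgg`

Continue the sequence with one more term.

Each string is two copies of the previous one concatenated.
One more doubling of qggqggqggqgg gives the answer.

qggqggqggqggqggqggqggqgg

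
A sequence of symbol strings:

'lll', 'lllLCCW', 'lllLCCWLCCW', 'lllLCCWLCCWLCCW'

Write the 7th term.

lllLCCWLCCWLCCWLCCWLCCWLCCW

Each term is the previous one with LCCW appended.
From lllLCCWLCCWLCCW, 3 further steps: lllLCCWLCCWLCCW → lllLCCWLCCWLCCWLCCW → lllLCCWLCCWLCCWLCCWLCCW → (answer).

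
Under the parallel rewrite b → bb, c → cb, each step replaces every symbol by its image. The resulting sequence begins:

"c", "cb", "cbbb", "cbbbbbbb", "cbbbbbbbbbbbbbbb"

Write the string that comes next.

cbbbbbbbbbbbbbbbbbbbbbbbbbbbbbbb

Applying the rule to each of the 16 symbols of cbbbbbbbbbbbbbbb gives the pieces cb bb bb bb bb bb bb bb bb bb bb bb bb bb bb bb, which concatenate to the answer.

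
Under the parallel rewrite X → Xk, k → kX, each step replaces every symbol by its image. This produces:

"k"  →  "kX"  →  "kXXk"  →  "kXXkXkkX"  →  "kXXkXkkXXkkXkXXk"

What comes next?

kXXkXkkXXkkXkXXkXkkXkXXkkXXkXkkX

φ(kXXkXkkXXkkXkXXk) expands symbol-by-symbol to kX Xk Xk kX Xk kX kX Xk Xk kX kX Xk kX Xk Xk kX; joining the 16 pieces gives the next term.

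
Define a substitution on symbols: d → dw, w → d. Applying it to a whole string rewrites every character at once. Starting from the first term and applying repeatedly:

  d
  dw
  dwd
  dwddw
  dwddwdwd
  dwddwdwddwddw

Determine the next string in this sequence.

Applying the rule to each of the 13 symbols of dwddwdwddwddw gives the pieces dw d dw dw d dw d dw dw d dw dw d, which concatenate to the answer.

dwddwdwddwddwdwddwdwd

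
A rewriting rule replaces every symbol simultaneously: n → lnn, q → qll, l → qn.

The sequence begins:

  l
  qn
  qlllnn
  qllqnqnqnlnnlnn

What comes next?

φ(qllqnqnqnlnnlnn) expands symbol-by-symbol to qll qn qn qll lnn qll lnn qll lnn qn lnn lnn qn lnn lnn; joining the 15 pieces gives the next term.

qllqnqnqlllnnqlllnnqlllnnqnlnnlnnqnlnnlnn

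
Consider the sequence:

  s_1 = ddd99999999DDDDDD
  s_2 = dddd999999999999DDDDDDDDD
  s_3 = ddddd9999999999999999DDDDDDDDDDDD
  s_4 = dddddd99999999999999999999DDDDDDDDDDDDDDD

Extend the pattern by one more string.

Each string has the form d^{n+1} 9^{4n} D^{3n}, where the shown terms are n = 2, 3, 4, 5.
Setting n = 6 gives 7, 24, 18 characters in each block.

ddddddd999999999999999999999999DDDDDDDDDDDDDDDDDD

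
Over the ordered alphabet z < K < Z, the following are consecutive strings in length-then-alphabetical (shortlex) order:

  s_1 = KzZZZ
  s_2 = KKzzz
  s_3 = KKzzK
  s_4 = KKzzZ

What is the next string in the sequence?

KKzKz

The successor of KKzzZ increments the rightmost position that isn't already Z and resets every position after it to z.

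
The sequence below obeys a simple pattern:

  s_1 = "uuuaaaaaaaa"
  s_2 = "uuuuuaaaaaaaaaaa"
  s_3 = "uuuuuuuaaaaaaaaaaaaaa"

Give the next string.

uuuuuuuuuaaaaaaaaaaaaaaaaa

Each string has the form u^{2n-1} a^{3n+2}, where the shown terms are n = 2, 3, 4.
Setting n = 5 gives 9, 17 characters in each block.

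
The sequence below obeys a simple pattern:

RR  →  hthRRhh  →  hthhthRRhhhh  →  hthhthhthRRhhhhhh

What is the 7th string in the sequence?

hthhthhthhthhthhthRRhhhhhhhhhhhh

s(k+1) = hth·s(k)·hh, so each term gains hth as a prefix and hh as a suffix.
From hthhthhthRRhhhhhh, 3 further steps: hthhthhthRRhhhhhh → hthhthhthhthRRhhhhhhhh → hthhthhthhthhthRRhhhhhhhhhh → (answer).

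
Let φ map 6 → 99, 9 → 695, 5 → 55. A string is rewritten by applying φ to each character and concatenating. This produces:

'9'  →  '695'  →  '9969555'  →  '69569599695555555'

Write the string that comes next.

Replace each of the 17 characters of 69569599695555555 in place — 99 695 55 99 695 55 695 695 99 695 55 55 55 55 55 55 55 — and concatenate.

996955599695556956959969555555555555555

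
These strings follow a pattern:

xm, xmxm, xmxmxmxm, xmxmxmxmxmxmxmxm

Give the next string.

Each string is two copies of the previous one concatenated.
So the next term is two copies of xmxmxmxmxmxmxmxm.

xmxmxmxmxmxmxmxmxmxmxmxmxmxmxmxm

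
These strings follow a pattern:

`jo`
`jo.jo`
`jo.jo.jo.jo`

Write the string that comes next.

Each string is two copies of the previous one joined by '.'.
Doubling jo.jo.jo.jo with '.' between the halves:

jo.jo.jo.jo.jo.jo.jo.jo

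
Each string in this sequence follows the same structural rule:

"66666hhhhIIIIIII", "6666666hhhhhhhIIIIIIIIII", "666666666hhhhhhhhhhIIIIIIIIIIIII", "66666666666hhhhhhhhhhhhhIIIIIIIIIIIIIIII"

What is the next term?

Term n consists of 2n+1 6's, followed by 3n-2 h's, followed by 3n+1 I's, where the shown terms are n = 2, 3, 4, 5.
At n = 6 the blocks have lengths 13, 16, 19.

6666666666666hhhhhhhhhhhhhhhhIIIIIIIIIIIIIIIIIII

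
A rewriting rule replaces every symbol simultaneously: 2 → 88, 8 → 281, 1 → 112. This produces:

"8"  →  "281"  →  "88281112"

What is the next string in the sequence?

2812818828111211211288

Rewriting each symbol of 88281112: 8→281, 8→281, 2→88, 8→281, 1→112, 1→112, 1→112, 2→88, which concatenates to 281 281 88 281 112 112 112 88.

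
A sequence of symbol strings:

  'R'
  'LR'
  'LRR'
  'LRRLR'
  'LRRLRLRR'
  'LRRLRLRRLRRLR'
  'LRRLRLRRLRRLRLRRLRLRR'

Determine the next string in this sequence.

LRRLRLRRLRRLRLRRLRLRRLRRLRLRRLRRLR

This is a Fibonacci-style word recurrence s(k) = s(k−1)·s(k−2): e.g. LR·R = LRR.
So term 8 is LRRLRLRRLRRLRLRRLRLRR·LRRLRLRRLRRLR.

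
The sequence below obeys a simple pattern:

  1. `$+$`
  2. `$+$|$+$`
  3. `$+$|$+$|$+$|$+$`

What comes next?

Every step duplicates the string with '|' between the halves.
Doubling $+$|$+$|$+$|$+$ with '|' between the halves:

$+$|$+$|$+$|$+$|$+$|$+$|$+$|$+$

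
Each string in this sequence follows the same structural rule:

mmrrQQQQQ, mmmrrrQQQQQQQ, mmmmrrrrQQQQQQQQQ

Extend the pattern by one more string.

mmmmmrrrrrQQQQQQQQQQQ

The n-th term is n m's then n r's then 2n+1 Q's, where the shown terms are n = 2, 3, 4.
Setting n = 5 gives 5, 5, 11 characters in each block.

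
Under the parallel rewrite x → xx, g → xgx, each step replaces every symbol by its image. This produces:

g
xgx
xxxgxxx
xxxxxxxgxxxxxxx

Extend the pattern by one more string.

Rewriting the 15 symbols of xxxxxxxgxxxxxxx one by one yields xx xx xx xx xx xx xx xgx xx xx xx xx xx xx xx; concatenated:

xxxxxxxxxxxxxxxgxxxxxxxxxxxxxxx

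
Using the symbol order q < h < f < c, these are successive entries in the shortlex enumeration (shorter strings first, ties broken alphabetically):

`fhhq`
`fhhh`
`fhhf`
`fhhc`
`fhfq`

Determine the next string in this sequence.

Treat fhfq as a base-4 numeral over the given alphabet and add one, carrying through any trailing c's.

fhfh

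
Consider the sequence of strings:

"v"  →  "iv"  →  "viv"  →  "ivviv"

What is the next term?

vivivviv

This is a Fibonacci-style word recurrence s(k) = s(k−2)·s(k−1): e.g. v·iv = viv.
The next term joins viv and ivviv.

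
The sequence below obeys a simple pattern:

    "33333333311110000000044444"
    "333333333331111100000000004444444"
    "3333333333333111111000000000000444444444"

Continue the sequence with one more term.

33333333333333311111110000000000000044444444444

Term n consists of 2n+3 3's, followed by n+1 1's, followed by 2n+2 0's, followed by 2n-1 4's, where the shown terms are n = 3, 4, 5.
For the next term, n = 6, so the run lengths are 15, 7, 14, 11.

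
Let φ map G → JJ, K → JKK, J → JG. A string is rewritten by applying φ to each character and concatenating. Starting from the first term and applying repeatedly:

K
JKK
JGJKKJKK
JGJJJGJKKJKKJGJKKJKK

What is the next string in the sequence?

Rewriting the 20 symbols of JGJJJGJKKJKKJGJKKJKK one by one yields JG JJ JG JG JG JJ JG JKK JKK JG JKK JKK JG JJ JG JKK JKK JG JKK JKK; concatenated:

JGJJJGJGJGJJJGJKKJKKJGJKKJKKJGJJJGJKKJKKJGJKKJKK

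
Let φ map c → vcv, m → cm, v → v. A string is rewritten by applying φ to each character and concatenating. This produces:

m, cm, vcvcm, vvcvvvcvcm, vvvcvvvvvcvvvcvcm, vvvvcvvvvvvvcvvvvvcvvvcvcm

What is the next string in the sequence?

vvvvvcvvvvvvvvvcvvvvvvvcvvvvvcvvvcvcm

Replace each of the 26 characters of vvvvcvvvvvvvcvvvvvcvvvcvcm in place — v v v v vcv v v v v v v v vcv v v v v v vcv v v v vcv v vcv cm — and concatenate.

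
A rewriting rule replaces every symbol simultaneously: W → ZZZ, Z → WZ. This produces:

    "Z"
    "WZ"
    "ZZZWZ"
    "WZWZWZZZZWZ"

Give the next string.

Expanding WZWZWZZZZWZ: W→ZZZ, Z→WZ, W→ZZZ, Z→WZ, W→ZZZ, Z→WZ, Z→WZ, Z→WZ, Z→WZ, W→ZZZ, Z→WZ. Concatenated: ZZZ WZ ZZZ WZ ZZZ WZ WZ WZ WZ ZZZ WZ.

ZZZWZZZZWZZZZWZWZWZWZZZZWZ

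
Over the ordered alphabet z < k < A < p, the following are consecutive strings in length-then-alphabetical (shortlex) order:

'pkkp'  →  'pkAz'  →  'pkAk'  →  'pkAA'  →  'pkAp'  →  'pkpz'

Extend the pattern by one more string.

Find the rightmost character of pkpz below p, bump it to the next letter, and reset everything to its right to z.

pkpk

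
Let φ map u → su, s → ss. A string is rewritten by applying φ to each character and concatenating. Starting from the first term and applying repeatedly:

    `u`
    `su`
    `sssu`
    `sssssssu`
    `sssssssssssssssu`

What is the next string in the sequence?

Rewriting the 16 symbols of sssssssssssssssu one by one yields ss ss ss ss ss ss ss ss ss ss ss ss ss ss ss su; concatenated:

sssssssssssssssssssssssssssssssu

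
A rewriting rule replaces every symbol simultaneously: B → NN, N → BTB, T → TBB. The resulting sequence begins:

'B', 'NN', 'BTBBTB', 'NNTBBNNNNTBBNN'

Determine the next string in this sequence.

BTBBTBTBBNNNNBTBBTBBTBBTBTBBNNNNBTBBTB

φ(NNTBBNNNNTBBNN) expands symbol-by-symbol to BTB BTB TBB NN NN BTB BTB BTB BTB TBB NN NN BTB BTB; joining the 14 pieces gives the next term.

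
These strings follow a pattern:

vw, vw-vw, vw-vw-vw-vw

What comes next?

Each string is two copies of the previous one joined by '-'.
Doubling vw-vw-vw-vw with '-' between the halves:

vw-vw-vw-vw-vw-vw-vw-vw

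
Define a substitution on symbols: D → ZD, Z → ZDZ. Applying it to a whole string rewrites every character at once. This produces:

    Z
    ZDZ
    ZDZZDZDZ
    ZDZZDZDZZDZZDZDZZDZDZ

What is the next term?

Rewriting the 21 symbols of ZDZZDZDZZDZZDZDZZDZDZ one by one yields ZDZ ZD ZDZ ZDZ ZD ZDZ ZD ZDZ ZDZ ZD ZDZ ZDZ ZD ZDZ ZD ZDZ ZDZ ZD ZDZ ZD ZDZ; concatenated:

ZDZZDZDZZDZZDZDZZDZDZZDZZDZDZZDZZDZDZZDZDZZDZZDZDZZDZDZ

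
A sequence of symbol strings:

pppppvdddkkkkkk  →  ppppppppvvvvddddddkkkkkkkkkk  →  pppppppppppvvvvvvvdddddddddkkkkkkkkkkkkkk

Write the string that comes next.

ppppppppppppppvvvvvvvvvvddddddddddddkkkkkkkkkkkkkkkkkk

The n-th term is 3n+2 p's then 3n-2 v's then 3n d's then 4n+2 k's (n = 1, 2, …).
Setting n = 4 gives 14, 10, 12, 18 characters in each block.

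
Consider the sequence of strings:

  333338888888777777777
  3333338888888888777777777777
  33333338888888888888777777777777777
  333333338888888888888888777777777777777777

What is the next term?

3333333338888888888888888888777777777777777777777

Reading off run lengths: 3 runs 5, 6, 7, 8; 8 runs 7, 10, 13, 16; 7 runs 9, 12, 15, 18 — each is linear in n, where the shown terms are n = 2, 3, 4, 5.
For the next term, n = 6, so the run lengths are 9, 19, 21.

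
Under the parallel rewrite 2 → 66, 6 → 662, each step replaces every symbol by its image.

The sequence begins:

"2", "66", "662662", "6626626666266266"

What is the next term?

66266266662662666626626626626666266266662662

Replace each of the 16 characters of 6626626666266266 in place — 662 662 66 662 662 66 662 662 662 662 66 662 662 66 662 662 — and concatenate.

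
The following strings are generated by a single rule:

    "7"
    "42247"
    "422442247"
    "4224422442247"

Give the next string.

Each term is the previous one with 4224 prepended.
Applying this once more to 4224422442247:

42244224422442247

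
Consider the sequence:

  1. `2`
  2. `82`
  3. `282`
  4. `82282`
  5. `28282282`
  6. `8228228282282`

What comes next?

282822828228228282282

This is a Fibonacci-style word recurrence s(k) = s(k−2)·s(k−1): e.g. 2·82 = 282.
The next term joins 28282282 and 8228228282282.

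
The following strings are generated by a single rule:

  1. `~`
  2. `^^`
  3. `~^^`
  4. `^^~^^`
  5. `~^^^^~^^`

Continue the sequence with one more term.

Each term (from the third on) is the two preceding terms concatenated in order: term 3 = ~·^^ = ~^^.
Continuing: ^^~^^ · ~^^^^~^^ gives term 6.

^^~^^~^^^^~^^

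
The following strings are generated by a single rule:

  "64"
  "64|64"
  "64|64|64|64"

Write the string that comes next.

s(k+1) = s(k)·|·s(k) — each term doubles the last with '|' between the halves.
One more doubling of 64|64|64|64 gives the answer.

64|64|64|64|64|64|64|64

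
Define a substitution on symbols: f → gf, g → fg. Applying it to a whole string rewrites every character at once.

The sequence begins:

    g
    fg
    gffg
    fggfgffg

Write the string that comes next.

Expanding fggfgffg: f→gf, g→fg, g→fg, f→gf, g→fg, f→gf, f→gf, g→fg. Concatenated: gf fg fg gf fg gf gf fg.

gffgfggffggfgffg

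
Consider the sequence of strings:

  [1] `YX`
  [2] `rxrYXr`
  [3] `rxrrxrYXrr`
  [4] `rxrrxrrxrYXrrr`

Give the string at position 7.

Each term wraps the previous one in rxr on the left and r on the right.
From rxrrxrrxrYXrrr, 3 further steps: rxrrxrrxrYXrrr → rxrrxrrxrrxrYXrrrr → rxrrxrrxrrxrrxrYXrrrrr → (answer).

rxrrxrrxrrxrrxrrxrYXrrrrrr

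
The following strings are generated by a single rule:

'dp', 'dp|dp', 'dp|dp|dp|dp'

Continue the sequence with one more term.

s(k+1) = s(k)·|·s(k) — each term doubles the last with '|' between the halves.
One more doubling of dp|dp|dp|dp gives the answer.

dp|dp|dp|dp|dp|dp|dp|dp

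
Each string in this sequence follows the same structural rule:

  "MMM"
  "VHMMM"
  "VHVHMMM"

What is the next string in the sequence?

Each term is the previous one with VH prepended.
Applying this once more to VHVHMMM:

VHVHVHMMM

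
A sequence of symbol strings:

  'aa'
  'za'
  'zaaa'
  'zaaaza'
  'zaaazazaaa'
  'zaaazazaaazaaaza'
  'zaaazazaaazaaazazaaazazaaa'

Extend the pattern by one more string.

zaaazazaaazaaazazaaazazaaazaaazazaaazaaaza

From term 3 onward, concatenate the last term with the second-to-last: za·aa = zaaa, zaaa·za = zaaaza, …
So term 8 is zaaazazaaazaaazazaaazazaaa·zaaazazaaazaaaza.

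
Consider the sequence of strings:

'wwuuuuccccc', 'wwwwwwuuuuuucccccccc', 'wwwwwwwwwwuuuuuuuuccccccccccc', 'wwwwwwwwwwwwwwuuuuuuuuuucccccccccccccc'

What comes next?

Reading off run lengths: w runs 2, 6, 10, 14; u runs 4, 6, 8, 10; c runs 5, 8, 11, 14 — each is linear in n (n = 1, 2, …).
At n = 5 the blocks have lengths 18, 12, 17.

wwwwwwwwwwwwwwwwwwuuuuuuuuuuuuccccccccccccccccc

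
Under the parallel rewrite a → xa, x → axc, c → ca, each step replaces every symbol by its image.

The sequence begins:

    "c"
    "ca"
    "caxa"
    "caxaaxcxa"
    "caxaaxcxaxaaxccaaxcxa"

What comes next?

Rewriting the 21 symbols of caxaaxcxaxaaxccaaxcxa one by one yields ca xa axc xa xa axc ca axc xa axc xa xa axc ca ca xa xa axc ca axc xa; concatenated:

caxaaxcxaxaaxccaaxcxaaxcxaxaaxccacaxaxaaxccaaxcxa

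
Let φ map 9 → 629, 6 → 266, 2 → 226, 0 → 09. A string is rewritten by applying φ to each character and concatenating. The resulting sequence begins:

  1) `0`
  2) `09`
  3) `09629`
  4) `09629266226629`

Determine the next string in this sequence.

Replace each of the 14 characters of 09629266226629 in place — 09 629 266 226 629 226 266 266 226 226 266 266 226 629 — and concatenate.

09629266226629226266266226226266266226629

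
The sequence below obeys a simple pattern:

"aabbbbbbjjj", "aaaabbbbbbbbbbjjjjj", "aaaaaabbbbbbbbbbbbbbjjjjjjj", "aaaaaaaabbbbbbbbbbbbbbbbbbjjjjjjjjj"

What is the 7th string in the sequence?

aaaaaaaaaaaaaabbbbbbbbbbbbbbbbbbbbbbbbbbbbbbjjjjjjjjjjjjjjj

Term n consists of 2n a's, followed by 4n+2 b's, followed by 2n+1 j's (n = 1, 2, …).
At n = 7 the blocks have lengths 14, 30, 15.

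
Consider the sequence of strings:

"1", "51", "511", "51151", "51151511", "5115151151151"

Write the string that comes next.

Each term (from the third on) is the previous term followed by the one before it: term 3 = 51·1 = 511.
The next term joins 5115151151151 and 51151511.

511515115115151151511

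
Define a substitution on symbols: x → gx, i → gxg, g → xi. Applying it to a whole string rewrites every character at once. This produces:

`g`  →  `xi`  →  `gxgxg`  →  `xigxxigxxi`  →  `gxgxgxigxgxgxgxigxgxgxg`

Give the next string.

φ(gxgxgxigxgxgxgxigxgxgxg) expands symbol-by-symbol to xi gx xi gx xi gx gxg xi gx xi gx xi gx xi gx gxg xi gx xi gx xi gx xi; joining the 23 pieces gives the next term.

xigxxigxxigxgxgxigxxigxxigxxigxgxgxigxxigxxigxxi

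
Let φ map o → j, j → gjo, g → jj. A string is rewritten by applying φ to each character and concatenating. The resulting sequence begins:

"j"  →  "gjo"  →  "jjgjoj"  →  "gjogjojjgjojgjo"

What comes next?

jjgjojjjgjojgjogjojjgjojgjojjgjoj

φ(gjogjojjgjojgjo) expands symbol-by-symbol to jj gjo j jj gjo j gjo gjo jj gjo j gjo jj gjo j; joining the 15 pieces gives the next term.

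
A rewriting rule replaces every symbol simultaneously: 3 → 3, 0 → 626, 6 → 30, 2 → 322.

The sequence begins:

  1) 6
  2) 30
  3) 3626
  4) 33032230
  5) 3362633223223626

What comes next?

33303223033322322332232233032230

Replace each of the 16 characters of 3362633223223626 in place — 3 3 30 322 30 3 3 322 322 3 322 322 3 30 322 30 — and concatenate.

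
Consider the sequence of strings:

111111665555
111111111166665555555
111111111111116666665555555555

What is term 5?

Term n consists of 4n-2 1's, followed by 2n-2 6's, followed by 3n-2 5's, where the shown terms are n = 2, 3, 4.
At n = 6 the blocks have lengths 22, 10, 16.

111111111111111111111166666666665555555555555555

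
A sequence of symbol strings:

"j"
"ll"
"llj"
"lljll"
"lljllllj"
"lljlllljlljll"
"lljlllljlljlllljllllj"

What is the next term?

From term 3 onward, concatenate the last term with the second-to-last: ll·j = llj, llj·ll = lljll, …
Continuing: lljlllljlljlllljllllj · lljlllljlljll gives term 8.

lljlllljlljlllljlllljlljlllljlljll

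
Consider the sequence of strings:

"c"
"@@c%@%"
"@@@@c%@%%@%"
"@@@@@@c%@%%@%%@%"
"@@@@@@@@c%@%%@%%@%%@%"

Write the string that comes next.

Every step adds @@ to the front and %@% to the end of the previous string.
Applying this once more to @@@@@@@@c%@%%@%%@%%@%:

@@@@@@@@@@c%@%%@%%@%%@%%@%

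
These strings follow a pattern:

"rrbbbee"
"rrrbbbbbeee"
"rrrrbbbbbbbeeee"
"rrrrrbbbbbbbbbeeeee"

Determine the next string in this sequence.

rrrrrrbbbbbbbbbbbeeeeee

Reading off run lengths: r runs 2, 3, 4, 5; b runs 3, 5, 7, 9; e runs 2, 3, 4, 5 — each is linear in n (n = 1, 2, …).
Setting n = 5 gives 6, 11, 6 characters in each block.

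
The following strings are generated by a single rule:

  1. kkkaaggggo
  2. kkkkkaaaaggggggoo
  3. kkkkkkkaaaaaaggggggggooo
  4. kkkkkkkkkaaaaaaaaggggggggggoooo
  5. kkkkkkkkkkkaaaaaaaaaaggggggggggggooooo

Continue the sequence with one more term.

Each string has the form k^{2n+1} a^{2n} g^{2n+2} o^{n} (n = 1, 2, …).
Setting n = 6 gives 13, 12, 14, 6 characters in each block.

kkkkkkkkkkkkkaaaaaaaaaaaaggggggggggggggoooooo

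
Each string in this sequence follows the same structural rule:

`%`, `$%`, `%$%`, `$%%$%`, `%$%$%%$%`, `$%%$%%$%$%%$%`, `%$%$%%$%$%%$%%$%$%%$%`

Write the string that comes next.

From term 3 onward, concatenate the second-to-last term with the last: %·$% = %$%, $%·%$% = $%%$%, …
So term 8 is $%%$%%$%$%%$%·%$%$%%$%$%%$%%$%$%%$%.

$%%$%%$%$%%$%%$%$%%$%$%%$%%$%$%%$%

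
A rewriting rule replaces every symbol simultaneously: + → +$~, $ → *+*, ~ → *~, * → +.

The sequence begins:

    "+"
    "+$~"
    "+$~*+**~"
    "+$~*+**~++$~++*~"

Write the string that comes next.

+$~*+**~++$~++*~+$~+$~*+**~+$~+$~+*~

Replace each of the 16 characters of +$~*+**~++$~++*~ in place — +$~ *+* *~ + +$~ + + *~ +$~ +$~ *+* *~ +$~ +$~ + *~ — and concatenate.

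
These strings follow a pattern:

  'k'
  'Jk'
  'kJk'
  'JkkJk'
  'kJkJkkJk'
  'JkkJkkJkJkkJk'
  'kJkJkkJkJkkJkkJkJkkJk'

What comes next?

JkkJkkJkJkkJkkJkJkkJkJkkJkkJkJkkJk

This is a Fibonacci-style word recurrence s(k) = s(k−2)·s(k−1): e.g. k·Jk = kJk.
The next term joins JkkJkkJkJkkJk and kJkJkkJkJkkJkkJkJkkJk.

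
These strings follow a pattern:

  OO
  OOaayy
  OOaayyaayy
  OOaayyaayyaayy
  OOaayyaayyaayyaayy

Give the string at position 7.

OOaayyaayyaayyaayyaayyaayy

The strings grow by a fixed suffix aayy each time.
From OOaayyaayyaayyaayy, 2 further steps: OOaayyaayyaayyaayy → OOaayyaayyaayyaayyaayy → (answer).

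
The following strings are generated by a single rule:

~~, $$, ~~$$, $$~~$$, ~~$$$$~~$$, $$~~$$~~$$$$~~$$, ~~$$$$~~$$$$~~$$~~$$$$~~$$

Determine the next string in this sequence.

This is a Fibonacci-style word recurrence s(k) = s(k−2)·s(k−1): e.g. ~~·$$ = ~~$$.
Continuing: $$~~$$~~$$$$~~$$ · ~~$$$$~~$$$$~~$$~~$$$$~~$$ gives term 8.

$$~~$$~~$$$$~~$$~~$$$$~~$$$$~~$$~~$$$$~~$$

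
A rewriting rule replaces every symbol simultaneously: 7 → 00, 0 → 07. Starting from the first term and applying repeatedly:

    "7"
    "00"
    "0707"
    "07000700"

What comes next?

Rewriting each symbol of 07000700: 0→07, 7→00, 0→07, 0→07, 0→07, 7→00, 0→07, 0→07, which concatenates to 07 00 07 07 07 00 07 07.

0700070707000707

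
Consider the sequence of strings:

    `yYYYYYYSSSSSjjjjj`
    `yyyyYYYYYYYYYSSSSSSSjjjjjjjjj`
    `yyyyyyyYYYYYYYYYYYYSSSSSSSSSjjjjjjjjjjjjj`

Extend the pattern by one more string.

yyyyyyyyyyYYYYYYYYYYYYYYYSSSSSSSSSSSjjjjjjjjjjjjjjjjj

The n-th term is 3n-2 y's then 3n+3 Y's then 2n+3 S's then 4n+1 j's (n = 1, 2, …).
At n = 4 the blocks have lengths 10, 15, 11, 17.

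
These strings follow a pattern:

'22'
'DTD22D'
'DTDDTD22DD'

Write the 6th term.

DTDDTDDTDDTDDTD22DDDDD

s(k+1) = DTD·s(k)·D, so each term gains DTD as a prefix and D as a suffix.
From DTDDTD22DD, 3 further steps: DTDDTD22DD → DTDDTDDTD22DDD → DTDDTDDTDDTD22DDDD → (answer).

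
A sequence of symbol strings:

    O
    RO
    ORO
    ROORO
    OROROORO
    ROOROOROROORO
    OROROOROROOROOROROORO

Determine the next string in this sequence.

ROOROOROROOROOROROOROROOROOROROORO

From term 3 onward, concatenate the second-to-last term with the last: O·RO = ORO, RO·ORO = ROORO, …
The next term joins ROOROOROROORO and OROROOROROOROOROROORO.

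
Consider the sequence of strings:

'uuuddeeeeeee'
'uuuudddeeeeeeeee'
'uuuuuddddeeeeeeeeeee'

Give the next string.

uuuuuudddddeeeeeeeeeeeee

Term n consists of n u's, followed by n-1 d's, followed by 2n+1 e's, where the shown terms are n = 3, 4, 5.
Setting n = 6 gives 6, 5, 13 characters in each block.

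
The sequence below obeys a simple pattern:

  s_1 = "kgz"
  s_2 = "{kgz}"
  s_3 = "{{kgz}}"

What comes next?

Every step adds { to the front and } to the end of the previous string.
One more step from {{kgz}} gives the answer.

{{{kgz}}}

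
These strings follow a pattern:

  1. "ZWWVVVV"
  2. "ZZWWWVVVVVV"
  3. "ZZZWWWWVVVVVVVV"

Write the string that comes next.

ZZZZWWWWWVVVVVVVVVV

Term n consists of n-1 Z's, followed by n W's, followed by 2n V's, where the shown terms are n = 2, 3, 4.
For the next term, n = 5, so the run lengths are 4, 5, 10.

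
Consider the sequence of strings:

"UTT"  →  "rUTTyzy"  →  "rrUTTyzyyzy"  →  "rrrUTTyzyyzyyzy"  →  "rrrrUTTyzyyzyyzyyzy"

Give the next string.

s(k+1) = r·s(k)·yzy, so each term gains r as a prefix and yzy as a suffix.
So the next term is r·rrrrUTTyzyyzyyzyyzy·yzy.

rrrrrUTTyzyyzyyzyyzyyzy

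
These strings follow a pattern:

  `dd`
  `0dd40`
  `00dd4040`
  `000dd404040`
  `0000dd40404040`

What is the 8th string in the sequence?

0000000dd40404040404040

s(k+1) = 0·s(k)·40, so each term gains 0 as a prefix and 40 as a suffix.
From 0000dd40404040, 3 further steps: 0000dd40404040 → 00000dd4040404040 → 000000dd404040404040 → (answer).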